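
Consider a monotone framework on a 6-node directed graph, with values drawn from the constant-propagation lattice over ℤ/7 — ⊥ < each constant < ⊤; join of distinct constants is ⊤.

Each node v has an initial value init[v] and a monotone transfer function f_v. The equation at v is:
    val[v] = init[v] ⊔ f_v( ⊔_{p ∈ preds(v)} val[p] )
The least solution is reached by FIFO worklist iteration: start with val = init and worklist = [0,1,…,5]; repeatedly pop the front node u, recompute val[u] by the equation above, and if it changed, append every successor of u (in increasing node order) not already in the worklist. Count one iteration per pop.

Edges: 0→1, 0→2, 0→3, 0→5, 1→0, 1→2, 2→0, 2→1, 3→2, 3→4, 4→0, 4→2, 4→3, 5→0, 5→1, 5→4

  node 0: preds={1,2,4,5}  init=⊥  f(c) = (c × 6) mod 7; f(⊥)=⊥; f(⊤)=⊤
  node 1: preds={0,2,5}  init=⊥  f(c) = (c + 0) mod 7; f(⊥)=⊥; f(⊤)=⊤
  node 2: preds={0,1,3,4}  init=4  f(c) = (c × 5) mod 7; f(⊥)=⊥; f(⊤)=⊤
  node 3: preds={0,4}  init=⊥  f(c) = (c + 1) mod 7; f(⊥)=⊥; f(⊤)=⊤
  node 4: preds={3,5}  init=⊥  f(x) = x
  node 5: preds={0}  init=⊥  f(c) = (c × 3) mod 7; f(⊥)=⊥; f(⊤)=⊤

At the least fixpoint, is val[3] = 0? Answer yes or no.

no

Trace (17 dequeues):
  [1] u=0 | in 4 | out 3 | prev ⊥ | push {}
  [2] u=1 | in ⊤ | out ⊤ | prev ⊥ | push {0}
  [3] u=2 | in ⊤ | out ⊤ | prev 4 | push {1}
  [4] u=3 | in 3 | out 4 | prev ⊥ | push {2}
  [5] u=4 | in 4 | out 4 | prev ⊥ | push {3}
  [6] u=5 | in 3 | out 2 | prev ⊥ | push {4}
  [7] u=0 | in ⊤ | out ⊤ | prev 3 | push {5}
  [8] u=1 | in ⊤ | out ⊤ | ==
  [9] u=2 | in ⊤ | out ⊤ | ==
  [10] u=3 | in ⊤ | out ⊤ | prev 4 | push {2}
  [11] u=4 | in ⊤ | out ⊤ | prev 4 | push {0,3}
  [12] u=5 | in ⊤ | out ⊤ | prev 2 | push {1,4}
  [13] u=2 | in ⊤ | out ⊤ | ==
  [14] u=0 | in ⊤ | out ⊤ | ==
  [15] u=3 | in ⊤ | out ⊤ | ==
  [16] u=1 | in ⊤ | out ⊤ | ==
  [17] u=4 | in ⊤ | out ⊤ | ==

Converged values:
  [0] ⊤
  [1] ⊤
  [2] ⊤
  [3] ⊤
  [4] ⊤
  [5] ⊤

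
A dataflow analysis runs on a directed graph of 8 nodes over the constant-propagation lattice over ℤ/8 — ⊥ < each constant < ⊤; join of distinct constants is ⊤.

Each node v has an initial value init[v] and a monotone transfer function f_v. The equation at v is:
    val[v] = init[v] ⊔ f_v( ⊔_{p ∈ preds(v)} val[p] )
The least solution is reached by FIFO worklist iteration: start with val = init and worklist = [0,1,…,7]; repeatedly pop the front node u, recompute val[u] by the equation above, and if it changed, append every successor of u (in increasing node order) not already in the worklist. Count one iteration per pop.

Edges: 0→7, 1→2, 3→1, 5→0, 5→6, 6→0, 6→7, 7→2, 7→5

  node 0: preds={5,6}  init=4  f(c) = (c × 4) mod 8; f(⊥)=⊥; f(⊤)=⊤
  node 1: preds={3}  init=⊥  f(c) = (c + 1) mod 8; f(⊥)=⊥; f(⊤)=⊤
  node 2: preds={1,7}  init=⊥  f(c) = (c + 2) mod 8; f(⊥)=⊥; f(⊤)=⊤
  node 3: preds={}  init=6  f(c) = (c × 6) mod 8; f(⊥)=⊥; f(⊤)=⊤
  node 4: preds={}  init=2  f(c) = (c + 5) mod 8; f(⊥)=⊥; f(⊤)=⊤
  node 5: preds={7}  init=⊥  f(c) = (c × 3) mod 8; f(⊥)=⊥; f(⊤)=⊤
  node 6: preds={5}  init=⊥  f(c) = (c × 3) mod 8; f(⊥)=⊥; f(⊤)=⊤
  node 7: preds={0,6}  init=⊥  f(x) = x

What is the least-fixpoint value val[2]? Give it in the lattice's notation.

Iteration log — 20 steps:
  step 1. node 0  ⊔preds=⊥  new=4  stable
  step 2. node 1  ⊔preds=6  new=7  old=⊥  +wl: 
  step 3. node 2  ⊔preds=7  new=1  old=⊥  +wl: 
  step 4. node 3  ⊔preds=⊥  new=6  stable
  step 5. node 4  ⊔preds=⊥  new=2  stable
  step 6. node 5  ⊔preds=⊥  new=⊥  stable
  step 7. node 6  ⊔preds=⊥  new=⊥  stable
  step 8. node 7  ⊔preds=4  new=4  old=⊥  +wl: 2,5
  step 9. node 2  ⊔preds=⊤  new=⊤  old=1  +wl: 
  step 10. node 5  ⊔preds=4  new=4  old=⊥  +wl: 0,6
  step 11. node 0  ⊔preds=4  new=⊤  old=4  +wl: 7
  step 12. node 6  ⊔preds=4  new=4  old=⊥  +wl: 0
  step 13. node 7  ⊔preds=⊤  new=⊤  old=4  +wl: 2,5
  step 14. node 0  ⊔preds=4  new=⊤  stable
  step 15. node 2  ⊔preds=⊤  new=⊤  stable
  step 16. node 5  ⊔preds=⊤  new=⊤  old=4  +wl: 0,6
  step 17. node 0  ⊔preds=⊤  new=⊤  stable
  step 18. node 6  ⊔preds=⊤  new=⊤  old=4  +wl: 0,7
  step 19. node 0  ⊔preds=⊤  new=⊤  stable
  step 20. node 7  ⊔preds=⊤  new=⊤  stable

Least fixpoint reached:
  node 0: ⊤
  node 1: 7
  node 2: ⊤
  node 3: 6
  node 4: 2
  node 5: ⊤
  node 6: ⊤
  node 7: ⊤

⊤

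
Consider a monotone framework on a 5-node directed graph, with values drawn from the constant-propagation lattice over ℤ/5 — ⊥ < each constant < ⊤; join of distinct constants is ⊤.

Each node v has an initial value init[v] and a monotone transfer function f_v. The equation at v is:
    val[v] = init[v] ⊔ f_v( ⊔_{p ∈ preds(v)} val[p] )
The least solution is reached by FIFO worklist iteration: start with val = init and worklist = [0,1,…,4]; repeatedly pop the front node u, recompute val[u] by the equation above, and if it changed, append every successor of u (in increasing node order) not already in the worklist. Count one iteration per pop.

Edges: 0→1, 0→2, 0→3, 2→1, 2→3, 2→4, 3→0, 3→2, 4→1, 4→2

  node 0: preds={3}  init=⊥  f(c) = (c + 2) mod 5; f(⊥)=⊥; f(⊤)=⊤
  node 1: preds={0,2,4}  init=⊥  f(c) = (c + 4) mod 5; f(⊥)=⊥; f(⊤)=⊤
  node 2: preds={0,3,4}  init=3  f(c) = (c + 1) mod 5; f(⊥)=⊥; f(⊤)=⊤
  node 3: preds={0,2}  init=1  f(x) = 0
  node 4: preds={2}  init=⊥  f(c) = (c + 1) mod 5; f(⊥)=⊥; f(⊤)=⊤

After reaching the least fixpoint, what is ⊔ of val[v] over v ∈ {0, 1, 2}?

Trace (10 dequeues):
  [1] u=0 | in 1 | out 3 | prev ⊥ | push {}
  [2] u=1 | in 3 | out 2 | prev ⊥ | push {}
  [3] u=2 | in ⊤ | out ⊤ | prev 3 | push {1}
  [4] u=3 | in ⊤ | out ⊤ | prev 1 | push {0,2}
  [5] u=4 | in ⊤ | out ⊤ | prev ⊥ | push {}
  [6] u=1 | in ⊤ | out ⊤ | prev 2 | push {}
  [7] u=0 | in ⊤ | out ⊤ | prev 3 | push {1,3}
  [8] u=2 | in ⊤ | out ⊤ | ==
  [9] u=1 | in ⊤ | out ⊤ | ==
  [10] u=3 | in ⊤ | out ⊤ | ==

Converged values:
  [0] ⊤
  [1] ⊤
  [2] ⊤
  [3] ⊤
  [4] ⊤

⊤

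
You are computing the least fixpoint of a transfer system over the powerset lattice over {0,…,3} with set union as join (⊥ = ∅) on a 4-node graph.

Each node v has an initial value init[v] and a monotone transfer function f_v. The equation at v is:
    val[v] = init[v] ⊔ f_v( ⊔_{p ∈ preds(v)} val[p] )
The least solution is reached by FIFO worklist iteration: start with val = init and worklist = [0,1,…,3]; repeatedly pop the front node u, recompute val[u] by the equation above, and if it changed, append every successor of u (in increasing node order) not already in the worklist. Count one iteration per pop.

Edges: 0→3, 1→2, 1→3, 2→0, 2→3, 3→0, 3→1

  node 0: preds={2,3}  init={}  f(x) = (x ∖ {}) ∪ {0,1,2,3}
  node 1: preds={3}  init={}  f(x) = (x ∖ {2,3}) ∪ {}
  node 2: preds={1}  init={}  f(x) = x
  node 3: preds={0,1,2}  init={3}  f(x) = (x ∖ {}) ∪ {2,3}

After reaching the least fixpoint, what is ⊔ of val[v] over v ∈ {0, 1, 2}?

Worklist (9 pops):
  #1 pop 0: in={3} → {0,1,2,3} (was {}); enqueue []
  #2 pop 1: in={3} → {} (no change)
  #3 pop 2: in={} → {} (no change)
  #4 pop 3: in={0,1,2,3} → {0,1,2,3} (was {3}); enqueue [0,1]
  #5 pop 0: in={0,1,2,3} → {0,1,2,3} (no change)
  #6 pop 1: in={0,1,2,3} → {0,1} (was {}); enqueue [2,3]
  #7 pop 2: in={0,1} → {0,1} (was {}); enqueue [0]
  #8 pop 3: in={0,1,2,3} → {0,1,2,3} (no change)
  #9 pop 0: in={0,1,2,3} → {0,1,2,3} (no change)

Fixpoint:
  val[0] = {0,1,2,3}
  val[1] = {0,1}
  val[2] = {0,1}
  val[3] = {0,1,2,3}

{0,1,2,3}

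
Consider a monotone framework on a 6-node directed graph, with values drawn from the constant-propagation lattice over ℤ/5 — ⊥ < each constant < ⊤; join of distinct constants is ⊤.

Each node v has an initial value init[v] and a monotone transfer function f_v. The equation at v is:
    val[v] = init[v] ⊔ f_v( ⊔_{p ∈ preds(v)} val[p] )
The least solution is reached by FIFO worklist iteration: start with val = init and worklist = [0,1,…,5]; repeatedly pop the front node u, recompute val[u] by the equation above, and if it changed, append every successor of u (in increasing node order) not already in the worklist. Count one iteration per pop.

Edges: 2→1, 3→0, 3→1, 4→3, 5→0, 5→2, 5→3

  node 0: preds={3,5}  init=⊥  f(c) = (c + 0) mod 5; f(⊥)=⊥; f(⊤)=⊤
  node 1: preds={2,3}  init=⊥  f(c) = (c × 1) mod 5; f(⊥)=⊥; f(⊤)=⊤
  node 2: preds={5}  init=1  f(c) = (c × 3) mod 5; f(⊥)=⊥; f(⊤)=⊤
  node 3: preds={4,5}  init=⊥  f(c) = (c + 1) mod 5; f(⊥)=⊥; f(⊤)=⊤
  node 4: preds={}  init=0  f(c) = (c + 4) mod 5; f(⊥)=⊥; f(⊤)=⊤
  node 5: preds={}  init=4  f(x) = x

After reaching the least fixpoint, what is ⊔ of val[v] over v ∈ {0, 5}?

Trace (8 dequeues):
  [1] u=0 | in 4 | out 4 | prev ⊥ | push {}
  [2] u=1 | in 1 | out 1 | prev ⊥ | push {}
  [3] u=2 | in 4 | out ⊤ | prev 1 | push {1}
  [4] u=3 | in ⊤ | out ⊤ | prev ⊥ | push {0}
  [5] u=4 | in ⊥ | out 0 | ==
  [6] u=5 | in ⊥ | out 4 | ==
  [7] u=1 | in ⊤ | out ⊤ | prev 1 | push {}
  [8] u=0 | in ⊤ | out ⊤ | prev 4 | push {}

Converged values:
  [0] ⊤
  [1] ⊤
  [2] ⊤
  [3] ⊤
  [4] 0
  [5] 4

⊤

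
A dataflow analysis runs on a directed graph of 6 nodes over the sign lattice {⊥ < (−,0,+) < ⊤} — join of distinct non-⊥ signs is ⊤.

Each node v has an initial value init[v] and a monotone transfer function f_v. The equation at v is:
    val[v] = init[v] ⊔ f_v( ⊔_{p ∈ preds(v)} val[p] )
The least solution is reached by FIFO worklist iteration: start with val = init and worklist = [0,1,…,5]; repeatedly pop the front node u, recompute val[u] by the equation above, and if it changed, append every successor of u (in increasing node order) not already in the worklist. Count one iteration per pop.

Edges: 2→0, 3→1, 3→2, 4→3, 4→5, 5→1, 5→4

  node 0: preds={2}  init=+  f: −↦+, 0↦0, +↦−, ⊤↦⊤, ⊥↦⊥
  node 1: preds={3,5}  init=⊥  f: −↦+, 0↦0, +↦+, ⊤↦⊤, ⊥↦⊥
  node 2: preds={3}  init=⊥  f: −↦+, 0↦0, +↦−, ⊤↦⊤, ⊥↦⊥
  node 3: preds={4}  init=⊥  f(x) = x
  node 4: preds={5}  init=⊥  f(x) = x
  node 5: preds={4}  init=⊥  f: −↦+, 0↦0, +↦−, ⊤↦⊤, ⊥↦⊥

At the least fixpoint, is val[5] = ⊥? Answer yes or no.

yes

Trace (6 dequeues):
  [1] u=0 | in ⊥ | out + | ==
  [2] u=1 | in ⊥ | out ⊥ | ==
  [3] u=2 | in ⊥ | out ⊥ | ==
  [4] u=3 | in ⊥ | out ⊥ | ==
  [5] u=4 | in ⊥ | out ⊥ | ==
  [6] u=5 | in ⊥ | out ⊥ | ==

Converged values:
  [0] +
  [1] ⊥
  [2] ⊥
  [3] ⊥
  [4] ⊥
  [5] ⊥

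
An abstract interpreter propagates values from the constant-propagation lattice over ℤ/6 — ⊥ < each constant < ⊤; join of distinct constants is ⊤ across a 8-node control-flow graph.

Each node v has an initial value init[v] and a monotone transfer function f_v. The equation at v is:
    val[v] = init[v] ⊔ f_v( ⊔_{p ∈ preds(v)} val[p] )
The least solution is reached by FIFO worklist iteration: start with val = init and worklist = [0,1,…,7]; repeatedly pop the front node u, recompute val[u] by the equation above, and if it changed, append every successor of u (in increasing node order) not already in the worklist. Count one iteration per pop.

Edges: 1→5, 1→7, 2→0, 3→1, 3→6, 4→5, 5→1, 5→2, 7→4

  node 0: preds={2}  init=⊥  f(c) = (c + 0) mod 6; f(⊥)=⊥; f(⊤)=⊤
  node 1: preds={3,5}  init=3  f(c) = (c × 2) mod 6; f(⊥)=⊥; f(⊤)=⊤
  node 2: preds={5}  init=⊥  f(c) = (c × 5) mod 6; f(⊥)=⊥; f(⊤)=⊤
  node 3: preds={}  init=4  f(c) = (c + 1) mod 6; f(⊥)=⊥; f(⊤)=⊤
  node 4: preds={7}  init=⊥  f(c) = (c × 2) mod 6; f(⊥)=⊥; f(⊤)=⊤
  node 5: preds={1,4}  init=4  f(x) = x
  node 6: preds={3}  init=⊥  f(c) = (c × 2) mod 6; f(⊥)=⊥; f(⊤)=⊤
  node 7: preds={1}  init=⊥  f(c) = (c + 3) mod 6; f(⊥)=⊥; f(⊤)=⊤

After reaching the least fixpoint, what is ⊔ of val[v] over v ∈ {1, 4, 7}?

Trace (14 dequeues):
  [1] u=0 | in ⊥ | out ⊥ | ==
  [2] u=1 | in 4 | out ⊤ | prev 3 | push {}
  [3] u=2 | in 4 | out 2 | prev ⊥ | push {0}
  [4] u=3 | in ⊥ | out 4 | ==
  [5] u=4 | in ⊥ | out ⊥ | ==
  [6] u=5 | in ⊤ | out ⊤ | prev 4 | push {1,2}
  [7] u=6 | in 4 | out 2 | prev ⊥ | push {}
  [8] u=7 | in ⊤ | out ⊤ | prev ⊥ | push {4}
  [9] u=0 | in 2 | out 2 | prev ⊥ | push {}
  [10] u=1 | in ⊤ | out ⊤ | ==
  [11] u=2 | in ⊤ | out ⊤ | prev 2 | push {0}
  [12] u=4 | in ⊤ | out ⊤ | prev ⊥ | push {5}
  [13] u=0 | in ⊤ | out ⊤ | prev 2 | push {}
  [14] u=5 | in ⊤ | out ⊤ | ==

Converged values:
  [0] ⊤
  [1] ⊤
  [2] ⊤
  [3] 4
  [4] ⊤
  [5] ⊤
  [6] 2
  [7] ⊤

⊤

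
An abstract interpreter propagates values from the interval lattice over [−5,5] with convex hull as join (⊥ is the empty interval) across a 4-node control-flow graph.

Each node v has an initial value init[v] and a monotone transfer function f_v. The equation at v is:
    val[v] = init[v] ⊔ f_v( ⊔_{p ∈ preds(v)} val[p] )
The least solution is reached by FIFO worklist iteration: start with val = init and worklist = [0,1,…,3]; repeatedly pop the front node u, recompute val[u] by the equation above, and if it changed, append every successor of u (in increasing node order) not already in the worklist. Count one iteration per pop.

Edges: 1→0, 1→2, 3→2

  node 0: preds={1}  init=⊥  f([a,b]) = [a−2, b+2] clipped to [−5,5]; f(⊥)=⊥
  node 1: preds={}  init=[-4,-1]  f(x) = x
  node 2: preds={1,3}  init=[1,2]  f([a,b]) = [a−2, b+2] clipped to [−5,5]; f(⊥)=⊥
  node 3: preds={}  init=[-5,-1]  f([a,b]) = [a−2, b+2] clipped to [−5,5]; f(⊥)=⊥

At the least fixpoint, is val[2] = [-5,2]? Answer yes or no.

Trace (4 dequeues):
  [1] u=0 | in [-4,-1] | out [-5,1] | prev ⊥ | push {}
  [2] u=1 | in ⊥ | out [-4,-1] | ==
  [3] u=2 | in [-5,-1] | out [-5,2] | prev [1,2] | push {}
  [4] u=3 | in ⊥ | out [-5,-1] | ==

Converged values:
  [0] [-5,1]
  [1] [-4,-1]
  [2] [-5,2]
  [3] [-5,-1]

yes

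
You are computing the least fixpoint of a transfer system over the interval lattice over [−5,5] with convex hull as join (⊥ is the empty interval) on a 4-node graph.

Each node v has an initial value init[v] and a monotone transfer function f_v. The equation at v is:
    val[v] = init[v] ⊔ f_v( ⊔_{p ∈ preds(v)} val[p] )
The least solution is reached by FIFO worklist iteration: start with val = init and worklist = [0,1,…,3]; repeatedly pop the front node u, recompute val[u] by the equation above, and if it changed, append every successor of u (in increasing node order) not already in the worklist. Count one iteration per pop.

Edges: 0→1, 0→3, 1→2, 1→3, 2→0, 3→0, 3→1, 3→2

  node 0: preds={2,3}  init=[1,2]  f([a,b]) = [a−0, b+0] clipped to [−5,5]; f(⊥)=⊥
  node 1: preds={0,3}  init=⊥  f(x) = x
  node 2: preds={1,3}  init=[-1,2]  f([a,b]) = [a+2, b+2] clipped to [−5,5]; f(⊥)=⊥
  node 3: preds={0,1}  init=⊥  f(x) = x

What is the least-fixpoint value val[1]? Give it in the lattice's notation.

Trace (15 dequeues):
  [1] u=0 | in [-1,2] | out [-1,2] | prev [1,2] | push {}
  [2] u=1 | in [-1,2] | out [-1,2] | prev ⊥ | push {}
  [3] u=2 | in [-1,2] | out [-1,4] | prev [-1,2] | push {0}
  [4] u=3 | in [-1,2] | out [-1,2] | prev ⊥ | push {1,2}
  [5] u=0 | in [-1,4] | out [-1,4] | prev [-1,2] | push {3}
  [6] u=1 | in [-1,4] | out [-1,4] | prev [-1,2] | push {}
  [7] u=2 | in [-1,4] | out [-1,5] | prev [-1,4] | push {0}
  [8] u=3 | in [-1,4] | out [-1,4] | prev [-1,2] | push {1,2}
  [9] u=0 | in [-1,5] | out [-1,5] | prev [-1,4] | push {3}
  [10] u=1 | in [-1,5] | out [-1,5] | prev [-1,4] | push {}
  [11] u=2 | in [-1,5] | out [-1,5] | ==
  [12] u=3 | in [-1,5] | out [-1,5] | prev [-1,4] | push {0,1,2}
  [13] u=0 | in [-1,5] | out [-1,5] | ==
  [14] u=1 | in [-1,5] | out [-1,5] | ==
  [15] u=2 | in [-1,5] | out [-1,5] | ==

Converged values:
  [0] [-1,5]
  [1] [-1,5]
  [2] [-1,5]
  [3] [-1,5]

[-1,5]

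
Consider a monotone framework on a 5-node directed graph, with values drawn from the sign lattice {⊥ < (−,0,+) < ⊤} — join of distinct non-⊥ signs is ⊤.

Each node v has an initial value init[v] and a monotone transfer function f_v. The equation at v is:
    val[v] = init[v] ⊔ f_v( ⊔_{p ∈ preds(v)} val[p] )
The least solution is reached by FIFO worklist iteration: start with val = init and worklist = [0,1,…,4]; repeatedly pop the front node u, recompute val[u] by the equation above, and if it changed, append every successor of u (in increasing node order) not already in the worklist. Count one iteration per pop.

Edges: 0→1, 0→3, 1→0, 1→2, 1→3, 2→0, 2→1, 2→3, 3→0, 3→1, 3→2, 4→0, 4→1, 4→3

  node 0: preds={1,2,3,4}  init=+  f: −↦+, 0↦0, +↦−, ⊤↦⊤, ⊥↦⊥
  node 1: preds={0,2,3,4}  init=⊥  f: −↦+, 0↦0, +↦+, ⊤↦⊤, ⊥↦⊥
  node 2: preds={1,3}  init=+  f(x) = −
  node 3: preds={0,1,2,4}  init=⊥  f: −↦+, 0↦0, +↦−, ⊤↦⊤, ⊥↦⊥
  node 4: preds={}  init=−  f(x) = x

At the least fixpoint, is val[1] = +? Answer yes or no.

Trace (8 dequeues):
  [1] u=0 | in ⊤ | out ⊤ | prev + | push {}
  [2] u=1 | in ⊤ | out ⊤ | prev ⊥ | push {0}
  [3] u=2 | in ⊤ | out ⊤ | prev + | push {1}
  [4] u=3 | in ⊤ | out ⊤ | prev ⊥ | push {2}
  [5] u=4 | in ⊥ | out − | ==
  [6] u=0 | in ⊤ | out ⊤ | ==
  [7] u=1 | in ⊤ | out ⊤ | ==
  [8] u=2 | in ⊤ | out ⊤ | ==

Converged values:
  [0] ⊤
  [1] ⊤
  [2] ⊤
  [3] ⊤
  [4] −

no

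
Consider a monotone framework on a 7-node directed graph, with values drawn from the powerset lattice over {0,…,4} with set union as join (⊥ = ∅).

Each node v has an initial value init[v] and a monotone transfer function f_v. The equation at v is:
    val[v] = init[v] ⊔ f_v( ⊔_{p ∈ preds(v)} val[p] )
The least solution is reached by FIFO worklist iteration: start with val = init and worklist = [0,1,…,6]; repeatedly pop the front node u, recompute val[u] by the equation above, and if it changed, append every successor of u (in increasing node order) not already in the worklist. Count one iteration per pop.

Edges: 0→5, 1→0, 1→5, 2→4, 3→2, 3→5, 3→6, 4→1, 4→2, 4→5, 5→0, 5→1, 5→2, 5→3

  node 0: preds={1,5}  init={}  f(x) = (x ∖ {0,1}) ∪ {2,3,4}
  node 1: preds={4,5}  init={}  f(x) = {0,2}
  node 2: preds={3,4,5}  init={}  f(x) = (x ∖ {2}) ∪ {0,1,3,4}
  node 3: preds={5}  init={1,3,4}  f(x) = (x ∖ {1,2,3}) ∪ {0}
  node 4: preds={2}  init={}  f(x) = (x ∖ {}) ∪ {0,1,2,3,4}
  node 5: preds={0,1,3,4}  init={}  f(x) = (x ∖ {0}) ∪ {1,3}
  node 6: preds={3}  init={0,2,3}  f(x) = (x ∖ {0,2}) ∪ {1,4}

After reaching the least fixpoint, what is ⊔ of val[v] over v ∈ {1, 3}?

Iteration log — 11 steps:
  step 1. node 0  ⊔preds={}  new={2,3,4}  old={}  +wl: 
  step 2. node 1  ⊔preds={}  new={0,2}  old={}  +wl: 0
  step 3. node 2  ⊔preds={1,3,4}  new={0,1,3,4}  old={}  +wl: 
  step 4. node 3  ⊔preds={}  new={0,1,3,4}  old={1,3,4}  +wl: 2
  step 5. node 4  ⊔preds={0,1,3,4}  new={0,1,2,3,4}  old={}  +wl: 1
  step 6. node 5  ⊔preds={0,1,2,3,4}  new={1,2,3,4}  old={}  +wl: 3
  step 7. node 6  ⊔preds={0,1,3,4}  new={0,1,2,3,4}  old={0,2,3}  +wl: 
  step 8. node 0  ⊔preds={0,1,2,3,4}  new={2,3,4}  stable
  step 9. node 2  ⊔preds={0,1,2,3,4}  new={0,1,3,4}  stable
  step 10. node 1  ⊔preds={0,1,2,3,4}  new={0,2}  stable
  step 11. node 3  ⊔preds={1,2,3,4}  new={0,1,3,4}  stable

Least fixpoint reached:
  node 0: {2,3,4}
  node 1: {0,2}
  node 2: {0,1,3,4}
  node 3: {0,1,3,4}
  node 4: {0,1,2,3,4}
  node 5: {1,2,3,4}
  node 6: {0,1,2,3,4}

{0,1,2,3,4}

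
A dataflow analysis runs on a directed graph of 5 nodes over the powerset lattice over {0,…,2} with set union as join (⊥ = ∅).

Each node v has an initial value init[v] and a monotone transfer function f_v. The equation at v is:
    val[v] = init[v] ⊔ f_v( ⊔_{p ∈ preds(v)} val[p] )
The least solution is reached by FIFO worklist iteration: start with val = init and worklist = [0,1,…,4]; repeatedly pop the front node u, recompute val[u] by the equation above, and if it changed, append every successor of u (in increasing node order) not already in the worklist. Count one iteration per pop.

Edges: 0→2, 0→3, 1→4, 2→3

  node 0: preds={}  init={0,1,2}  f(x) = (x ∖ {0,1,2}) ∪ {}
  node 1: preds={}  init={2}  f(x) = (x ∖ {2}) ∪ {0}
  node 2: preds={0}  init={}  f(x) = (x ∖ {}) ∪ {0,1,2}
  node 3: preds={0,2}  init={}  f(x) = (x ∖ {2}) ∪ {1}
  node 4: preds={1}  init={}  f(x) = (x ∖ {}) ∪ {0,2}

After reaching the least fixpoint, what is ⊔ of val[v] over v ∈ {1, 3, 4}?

{0,1,2}

Iteration log — 5 steps:
  step 1. node 0  ⊔preds={}  new={0,1,2}  stable
  step 2. node 1  ⊔preds={}  new={0,2}  old={2}  +wl: 
  step 3. node 2  ⊔preds={0,1,2}  new={0,1,2}  old={}  +wl: 
  step 4. node 3  ⊔preds={0,1,2}  new={0,1}  old={}  +wl: 
  step 5. node 4  ⊔preds={0,2}  new={0,2}  old={}  +wl: 

Least fixpoint reached:
  node 0: {0,1,2}
  node 1: {0,2}
  node 2: {0,1,2}
  node 3: {0,1}
  node 4: {0,2}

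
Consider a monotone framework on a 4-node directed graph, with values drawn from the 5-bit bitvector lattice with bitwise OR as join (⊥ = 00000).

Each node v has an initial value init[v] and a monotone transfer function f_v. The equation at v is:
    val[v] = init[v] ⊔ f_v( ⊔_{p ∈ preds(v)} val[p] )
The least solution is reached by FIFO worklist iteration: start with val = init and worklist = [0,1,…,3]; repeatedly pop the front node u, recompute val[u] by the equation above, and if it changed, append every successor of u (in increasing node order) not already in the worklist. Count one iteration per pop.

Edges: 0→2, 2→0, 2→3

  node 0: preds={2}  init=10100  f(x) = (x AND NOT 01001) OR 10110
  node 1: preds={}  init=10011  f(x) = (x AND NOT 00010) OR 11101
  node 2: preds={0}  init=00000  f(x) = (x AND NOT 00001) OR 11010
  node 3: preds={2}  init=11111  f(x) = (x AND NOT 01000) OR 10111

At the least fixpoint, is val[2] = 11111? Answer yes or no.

Worklist (5 pops):
  #1 pop 0: in=00000 → 10110 (was 10100); enqueue []
  #2 pop 1: in=00000 → 11111 (was 10011); enqueue []
  #3 pop 2: in=10110 → 11110 (was 00000); enqueue [0]
  #4 pop 3: in=11110 → 11111 (no change)
  #5 pop 0: in=11110 → 10110 (no change)

Fixpoint:
  val[0] = 10110
  val[1] = 11111
  val[2] = 11110
  val[3] = 11111

no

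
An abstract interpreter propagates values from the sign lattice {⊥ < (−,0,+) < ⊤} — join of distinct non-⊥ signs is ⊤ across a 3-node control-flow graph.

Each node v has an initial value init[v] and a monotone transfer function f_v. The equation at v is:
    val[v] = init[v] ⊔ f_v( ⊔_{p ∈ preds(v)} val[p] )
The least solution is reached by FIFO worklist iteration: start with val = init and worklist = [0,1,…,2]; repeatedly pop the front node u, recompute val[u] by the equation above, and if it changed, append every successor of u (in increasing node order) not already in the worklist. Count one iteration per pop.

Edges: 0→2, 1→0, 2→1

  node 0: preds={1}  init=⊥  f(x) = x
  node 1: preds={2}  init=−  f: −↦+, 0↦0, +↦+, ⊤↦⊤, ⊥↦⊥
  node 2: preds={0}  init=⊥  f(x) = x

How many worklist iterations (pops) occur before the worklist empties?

Iteration log — 7 steps:
  step 1. node 0  ⊔preds=−  new=−  old=⊥  +wl: 
  step 2. node 1  ⊔preds=⊥  new=−  stable
  step 3. node 2  ⊔preds=−  new=−  old=⊥  +wl: 1
  step 4. node 1  ⊔preds=−  new=⊤  old=−  +wl: 0
  step 5. node 0  ⊔preds=⊤  new=⊤  old=−  +wl: 2
  step 6. node 2  ⊔preds=⊤  new=⊤  old=−  +wl: 1
  step 7. node 1  ⊔preds=⊤  new=⊤  stable

Least fixpoint reached:
  node 0: ⊤
  node 1: ⊤
  node 2: ⊤

7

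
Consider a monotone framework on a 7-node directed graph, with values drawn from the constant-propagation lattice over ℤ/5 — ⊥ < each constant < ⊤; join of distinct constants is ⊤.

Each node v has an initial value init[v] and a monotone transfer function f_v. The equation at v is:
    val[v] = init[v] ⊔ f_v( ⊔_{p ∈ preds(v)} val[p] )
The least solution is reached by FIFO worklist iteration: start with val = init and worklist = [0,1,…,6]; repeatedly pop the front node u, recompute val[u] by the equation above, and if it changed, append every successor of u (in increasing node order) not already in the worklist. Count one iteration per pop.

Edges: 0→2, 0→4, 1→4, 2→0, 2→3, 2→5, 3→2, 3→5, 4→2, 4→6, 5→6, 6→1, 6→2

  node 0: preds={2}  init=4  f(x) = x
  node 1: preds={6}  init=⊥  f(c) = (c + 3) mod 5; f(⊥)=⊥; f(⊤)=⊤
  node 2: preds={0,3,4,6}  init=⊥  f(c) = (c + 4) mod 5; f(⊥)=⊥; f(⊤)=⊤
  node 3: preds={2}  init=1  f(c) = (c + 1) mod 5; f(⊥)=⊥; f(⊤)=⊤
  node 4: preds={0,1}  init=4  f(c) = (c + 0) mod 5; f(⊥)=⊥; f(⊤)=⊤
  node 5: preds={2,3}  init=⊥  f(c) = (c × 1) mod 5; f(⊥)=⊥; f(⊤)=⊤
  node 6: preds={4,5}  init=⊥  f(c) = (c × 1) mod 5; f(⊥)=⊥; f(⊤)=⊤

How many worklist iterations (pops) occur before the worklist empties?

13

Trace (13 dequeues):
  [1] u=0 | in ⊥ | out 4 | ==
  [2] u=1 | in ⊥ | out ⊥ | ==
  [3] u=2 | in ⊤ | out ⊤ | prev ⊥ | push {0}
  [4] u=3 | in ⊤ | out ⊤ | prev 1 | push {2}
  [5] u=4 | in 4 | out 4 | ==
  [6] u=5 | in ⊤ | out ⊤ | prev ⊥ | push {}
  [7] u=6 | in ⊤ | out ⊤ | prev ⊥ | push {1}
  [8] u=0 | in ⊤ | out ⊤ | prev 4 | push {4}
  [9] u=2 | in ⊤ | out ⊤ | ==
  [10] u=1 | in ⊤ | out ⊤ | prev ⊥ | push {}
  [11] u=4 | in ⊤ | out ⊤ | prev 4 | push {2,6}
  [12] u=2 | in ⊤ | out ⊤ | ==
  [13] u=6 | in ⊤ | out ⊤ | ==

Converged values:
  [0] ⊤
  [1] ⊤
  [2] ⊤
  [3] ⊤
  [4] ⊤
  [5] ⊤
  [6] ⊤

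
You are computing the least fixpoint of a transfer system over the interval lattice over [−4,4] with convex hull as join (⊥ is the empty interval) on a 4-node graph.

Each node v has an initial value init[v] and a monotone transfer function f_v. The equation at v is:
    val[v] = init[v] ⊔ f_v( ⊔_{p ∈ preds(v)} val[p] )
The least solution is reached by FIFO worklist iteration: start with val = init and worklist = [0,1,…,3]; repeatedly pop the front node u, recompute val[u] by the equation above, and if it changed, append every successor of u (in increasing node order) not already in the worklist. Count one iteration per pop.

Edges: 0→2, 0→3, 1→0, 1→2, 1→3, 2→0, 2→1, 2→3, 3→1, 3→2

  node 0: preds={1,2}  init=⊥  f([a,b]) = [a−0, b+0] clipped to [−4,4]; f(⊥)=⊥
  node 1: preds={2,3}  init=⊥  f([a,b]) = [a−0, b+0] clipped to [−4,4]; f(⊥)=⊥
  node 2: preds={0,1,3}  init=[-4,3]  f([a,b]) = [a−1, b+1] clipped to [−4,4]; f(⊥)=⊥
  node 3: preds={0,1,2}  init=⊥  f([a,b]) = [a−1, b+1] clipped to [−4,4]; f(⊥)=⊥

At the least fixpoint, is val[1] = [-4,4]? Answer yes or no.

Worklist (9 pops):
  #1 pop 0: in=[-4,3] → [-4,3] (was ⊥); enqueue []
  #2 pop 1: in=[-4,3] → [-4,3] (was ⊥); enqueue [0]
  #3 pop 2: in=[-4,3] → [-4,4] (was [-4,3]); enqueue [1]
  #4 pop 3: in=[-4,4] → [-4,4] (was ⊥); enqueue [2]
  #5 pop 0: in=[-4,4] → [-4,4] (was [-4,3]); enqueue [3]
  #6 pop 1: in=[-4,4] → [-4,4] (was [-4,3]); enqueue [0]
  #7 pop 2: in=[-4,4] → [-4,4] (no change)
  #8 pop 3: in=[-4,4] → [-4,4] (no change)
  #9 pop 0: in=[-4,4] → [-4,4] (no change)

Fixpoint:
  val[0] = [-4,4]
  val[1] = [-4,4]
  val[2] = [-4,4]
  val[3] = [-4,4]

yes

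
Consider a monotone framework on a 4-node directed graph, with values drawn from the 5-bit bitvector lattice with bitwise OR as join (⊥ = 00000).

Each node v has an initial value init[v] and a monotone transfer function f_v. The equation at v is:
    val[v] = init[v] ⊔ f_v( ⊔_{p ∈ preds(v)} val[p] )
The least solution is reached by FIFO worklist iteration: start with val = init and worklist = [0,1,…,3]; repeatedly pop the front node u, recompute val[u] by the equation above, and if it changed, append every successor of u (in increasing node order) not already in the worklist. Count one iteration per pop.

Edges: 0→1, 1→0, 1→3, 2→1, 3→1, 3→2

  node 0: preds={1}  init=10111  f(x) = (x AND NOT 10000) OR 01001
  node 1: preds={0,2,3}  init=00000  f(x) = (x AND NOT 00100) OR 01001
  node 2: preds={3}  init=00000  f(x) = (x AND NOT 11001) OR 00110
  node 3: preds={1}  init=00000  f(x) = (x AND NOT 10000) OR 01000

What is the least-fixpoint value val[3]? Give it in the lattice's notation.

01011

Iteration log — 7 steps:
  step 1. node 0  ⊔preds=00000  new=11111  old=10111  +wl: 
  step 2. node 1  ⊔preds=11111  new=11011  old=00000  +wl: 0
  step 3. node 2  ⊔preds=00000  new=00110  old=00000  +wl: 1
  step 4. node 3  ⊔preds=11011  new=01011  old=00000  +wl: 2
  step 5. node 0  ⊔preds=11011  new=11111  stable
  step 6. node 1  ⊔preds=11111  new=11011  stable
  step 7. node 2  ⊔preds=01011  new=00110  stable

Least fixpoint reached:
  node 0: 11111
  node 1: 11011
  node 2: 00110
  node 3: 01011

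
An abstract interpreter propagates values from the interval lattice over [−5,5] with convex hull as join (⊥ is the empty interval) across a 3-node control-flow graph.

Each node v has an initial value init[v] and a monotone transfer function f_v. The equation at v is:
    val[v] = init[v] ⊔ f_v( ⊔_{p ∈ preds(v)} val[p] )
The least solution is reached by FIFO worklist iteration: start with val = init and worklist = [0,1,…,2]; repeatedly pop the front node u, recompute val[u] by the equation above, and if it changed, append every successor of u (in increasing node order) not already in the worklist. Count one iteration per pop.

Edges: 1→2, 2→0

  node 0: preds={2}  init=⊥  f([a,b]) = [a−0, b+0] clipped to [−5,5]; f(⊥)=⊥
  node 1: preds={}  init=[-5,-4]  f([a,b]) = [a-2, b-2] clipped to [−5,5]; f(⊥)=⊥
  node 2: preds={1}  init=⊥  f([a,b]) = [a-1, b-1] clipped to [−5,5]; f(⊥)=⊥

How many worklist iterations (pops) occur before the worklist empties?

4

Trace (4 dequeues):
  [1] u=0 | in ⊥ | out ⊥ | ==
  [2] u=1 | in ⊥ | out [-5,-4] | ==
  [3] u=2 | in [-5,-4] | out [-5,-5] | prev ⊥ | push {0}
  [4] u=0 | in [-5,-5] | out [-5,-5] | prev ⊥ | push {}

Converged values:
  [0] [-5,-5]
  [1] [-5,-4]
  [2] [-5,-5]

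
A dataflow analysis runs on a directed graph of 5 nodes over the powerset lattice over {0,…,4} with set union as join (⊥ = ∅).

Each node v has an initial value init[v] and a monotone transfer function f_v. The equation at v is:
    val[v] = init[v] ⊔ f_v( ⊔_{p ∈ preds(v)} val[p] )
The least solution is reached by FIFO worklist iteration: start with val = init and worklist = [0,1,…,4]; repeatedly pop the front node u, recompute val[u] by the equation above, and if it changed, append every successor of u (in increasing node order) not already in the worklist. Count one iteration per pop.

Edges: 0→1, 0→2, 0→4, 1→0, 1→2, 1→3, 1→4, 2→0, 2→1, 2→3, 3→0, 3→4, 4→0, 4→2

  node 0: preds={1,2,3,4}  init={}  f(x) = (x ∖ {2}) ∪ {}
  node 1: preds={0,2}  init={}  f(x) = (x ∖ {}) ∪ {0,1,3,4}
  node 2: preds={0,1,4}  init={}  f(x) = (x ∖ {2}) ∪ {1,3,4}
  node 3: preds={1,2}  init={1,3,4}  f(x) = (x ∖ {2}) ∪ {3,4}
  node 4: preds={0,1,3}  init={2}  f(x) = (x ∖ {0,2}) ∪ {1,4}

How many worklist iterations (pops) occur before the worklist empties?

9

Worklist (9 pops):
  #1 pop 0: in={1,2,3,4} → {1,3,4} (was {}); enqueue []
  #2 pop 1: in={1,3,4} → {0,1,3,4} (was {}); enqueue [0]
  #3 pop 2: in={0,1,2,3,4} → {0,1,3,4} (was {}); enqueue [1]
  #4 pop 3: in={0,1,3,4} → {0,1,3,4} (was {1,3,4}); enqueue []
  #5 pop 4: in={0,1,3,4} → {1,2,3,4} (was {2}); enqueue [2]
  #6 pop 0: in={0,1,2,3,4} → {0,1,3,4} (was {1,3,4}); enqueue [4]
  #7 pop 1: in={0,1,3,4} → {0,1,3,4} (no change)
  #8 pop 2: in={0,1,2,3,4} → {0,1,3,4} (no change)
  #9 pop 4: in={0,1,3,4} → {1,2,3,4} (no change)

Fixpoint:
  val[0] = {0,1,3,4}
  val[1] = {0,1,3,4}
  val[2] = {0,1,3,4}
  val[3] = {0,1,3,4}
  val[4] = {1,2,3,4}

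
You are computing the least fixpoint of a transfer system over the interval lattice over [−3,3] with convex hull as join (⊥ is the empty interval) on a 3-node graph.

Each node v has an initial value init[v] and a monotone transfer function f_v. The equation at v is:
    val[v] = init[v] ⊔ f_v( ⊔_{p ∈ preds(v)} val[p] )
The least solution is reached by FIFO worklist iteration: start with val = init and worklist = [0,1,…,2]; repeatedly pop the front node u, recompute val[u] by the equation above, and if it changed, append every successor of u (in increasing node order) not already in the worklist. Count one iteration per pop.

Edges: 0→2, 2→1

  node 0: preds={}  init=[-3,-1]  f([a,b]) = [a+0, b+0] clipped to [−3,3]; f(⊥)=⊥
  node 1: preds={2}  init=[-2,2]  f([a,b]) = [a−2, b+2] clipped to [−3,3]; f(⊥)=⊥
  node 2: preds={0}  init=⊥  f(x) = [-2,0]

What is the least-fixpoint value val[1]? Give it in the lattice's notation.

[-3,2]

Trace (4 dequeues):
  [1] u=0 | in ⊥ | out [-3,-1] | ==
  [2] u=1 | in ⊥ | out [-2,2] | ==
  [3] u=2 | in [-3,-1] | out [-2,0] | prev ⊥ | push {1}
  [4] u=1 | in [-2,0] | out [-3,2] | prev [-2,2] | push {}

Converged values:
  [0] [-3,-1]
  [1] [-3,2]
  [2] [-2,0]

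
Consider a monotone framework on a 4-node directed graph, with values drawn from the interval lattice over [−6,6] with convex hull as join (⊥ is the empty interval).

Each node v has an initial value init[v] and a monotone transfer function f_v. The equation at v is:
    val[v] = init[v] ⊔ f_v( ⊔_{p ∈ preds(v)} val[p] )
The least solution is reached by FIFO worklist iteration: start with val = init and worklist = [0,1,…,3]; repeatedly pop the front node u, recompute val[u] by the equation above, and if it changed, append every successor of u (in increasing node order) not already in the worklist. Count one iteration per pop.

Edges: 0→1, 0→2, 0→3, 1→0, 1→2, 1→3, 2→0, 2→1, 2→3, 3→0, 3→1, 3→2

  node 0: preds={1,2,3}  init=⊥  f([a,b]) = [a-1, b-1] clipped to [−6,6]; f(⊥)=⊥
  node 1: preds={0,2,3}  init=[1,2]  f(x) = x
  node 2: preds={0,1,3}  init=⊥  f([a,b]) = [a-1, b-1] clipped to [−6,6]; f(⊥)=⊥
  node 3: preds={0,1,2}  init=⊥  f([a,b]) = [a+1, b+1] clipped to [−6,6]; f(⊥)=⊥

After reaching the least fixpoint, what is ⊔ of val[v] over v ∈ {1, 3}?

[-6,6]

Worklist (22 pops):
  #1 pop 0: in=[1,2] → [0,1] (was ⊥); enqueue []
  #2 pop 1: in=[0,1] → [0,2] (was [1,2]); enqueue [0]
  #3 pop 2: in=[0,2] → [-1,1] (was ⊥); enqueue [1]
  #4 pop 3: in=[-1,2] → [0,3] (was ⊥); enqueue [2]
  #5 pop 0: in=[-1,3] → [-2,2] (was [0,1]); enqueue [3]
  #6 pop 1: in=[-2,3] → [-2,3] (was [0,2]); enqueue [0]
  #7 pop 2: in=[-2,3] → [-3,2] (was [-1,1]); enqueue [1]
  #8 pop 3: in=[-3,3] → [-2,4] (was [0,3]); enqueue [2]
  #9 pop 0: in=[-3,4] → [-4,3] (was [-2,2]); enqueue [3]
  #10 pop 1: in=[-4,4] → [-4,4] (was [-2,3]); enqueue [0]
  #11 pop 2: in=[-4,4] → [-5,3] (was [-3,2]); enqueue [1]
  #12 pop 3: in=[-5,4] → [-4,5] (was [-2,4]); enqueue [2]
  #13 pop 0: in=[-5,5] → [-6,4] (was [-4,3]); enqueue [3]
  #14 pop 1: in=[-6,5] → [-6,5] (was [-4,4]); enqueue [0]
  #15 pop 2: in=[-6,5] → [-6,4] (was [-5,3]); enqueue [1]
  #16 pop 3: in=[-6,5] → [-5,6] (was [-4,5]); enqueue [2]
  #17 pop 0: in=[-6,6] → [-6,5] (was [-6,4]); enqueue [3]
  #18 pop 1: in=[-6,6] → [-6,6] (was [-6,5]); enqueue [0]
  #19 pop 2: in=[-6,6] → [-6,5] (was [-6,4]); enqueue [1]
  #20 pop 3: in=[-6,6] → [-5,6] (no change)
  #21 pop 0: in=[-6,6] → [-6,5] (no change)
  #22 pop 1: in=[-6,6] → [-6,6] (no change)

Fixpoint:
  val[0] = [-6,5]
  val[1] = [-6,6]
  val[2] = [-6,5]
  val[3] = [-5,6]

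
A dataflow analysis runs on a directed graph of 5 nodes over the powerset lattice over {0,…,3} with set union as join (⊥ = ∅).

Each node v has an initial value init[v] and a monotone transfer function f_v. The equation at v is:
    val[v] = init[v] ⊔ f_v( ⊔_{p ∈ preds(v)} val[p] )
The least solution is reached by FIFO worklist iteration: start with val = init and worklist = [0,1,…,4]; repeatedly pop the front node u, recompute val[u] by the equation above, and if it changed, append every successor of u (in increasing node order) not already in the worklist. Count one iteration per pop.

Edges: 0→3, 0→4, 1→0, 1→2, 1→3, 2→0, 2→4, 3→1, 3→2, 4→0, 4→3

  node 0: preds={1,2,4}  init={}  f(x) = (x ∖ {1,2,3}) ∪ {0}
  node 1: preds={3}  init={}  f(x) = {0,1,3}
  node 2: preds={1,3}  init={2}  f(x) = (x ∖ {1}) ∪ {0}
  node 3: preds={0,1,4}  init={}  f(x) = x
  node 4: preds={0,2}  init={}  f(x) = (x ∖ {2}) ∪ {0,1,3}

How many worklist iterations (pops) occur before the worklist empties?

9

Iteration log — 9 steps:
  step 1. node 0  ⊔preds={2}  new={0}  old={}  +wl: 
  step 2. node 1  ⊔preds={}  new={0,1,3}  old={}  +wl: 0
  step 3. node 2  ⊔preds={0,1,3}  new={0,2,3}  old={2}  +wl: 
  step 4. node 3  ⊔preds={0,1,3}  new={0,1,3}  old={}  +wl: 1,2
  step 5. node 4  ⊔preds={0,2,3}  new={0,1,3}  old={}  +wl: 3
  step 6. node 0  ⊔preds={0,1,2,3}  new={0}  stable
  step 7. node 1  ⊔preds={0,1,3}  new={0,1,3}  stable
  step 8. node 2  ⊔preds={0,1,3}  new={0,2,3}  stable
  step 9. node 3  ⊔preds={0,1,3}  new={0,1,3}  stable

Least fixpoint reached:
  node 0: {0}
  node 1: {0,1,3}
  node 2: {0,2,3}
  node 3: {0,1,3}
  node 4: {0,1,3}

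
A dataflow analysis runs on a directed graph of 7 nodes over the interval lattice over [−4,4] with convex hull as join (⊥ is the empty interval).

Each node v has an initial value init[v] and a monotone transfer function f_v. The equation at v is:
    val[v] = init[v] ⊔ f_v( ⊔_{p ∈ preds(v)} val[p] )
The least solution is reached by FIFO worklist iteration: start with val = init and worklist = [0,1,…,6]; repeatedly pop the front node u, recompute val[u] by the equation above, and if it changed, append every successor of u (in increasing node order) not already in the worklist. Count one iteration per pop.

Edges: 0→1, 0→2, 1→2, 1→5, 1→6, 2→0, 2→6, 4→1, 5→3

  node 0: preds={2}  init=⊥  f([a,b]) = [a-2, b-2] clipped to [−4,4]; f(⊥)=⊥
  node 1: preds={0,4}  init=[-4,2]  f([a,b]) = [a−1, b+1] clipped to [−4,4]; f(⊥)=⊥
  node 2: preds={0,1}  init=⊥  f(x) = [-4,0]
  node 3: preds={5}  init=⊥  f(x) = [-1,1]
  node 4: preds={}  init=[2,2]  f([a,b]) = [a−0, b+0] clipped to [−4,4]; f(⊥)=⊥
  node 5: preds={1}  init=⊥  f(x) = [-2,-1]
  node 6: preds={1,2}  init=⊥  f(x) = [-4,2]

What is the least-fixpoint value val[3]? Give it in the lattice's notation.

[-1,1]

Trace (11 dequeues):
  [1] u=0 | in ⊥ | out ⊥ | ==
  [2] u=1 | in [2,2] | out [-4,3] | prev [-4,2] | push {}
  [3] u=2 | in [-4,3] | out [-4,0] | prev ⊥ | push {0}
  [4] u=3 | in ⊥ | out [-1,1] | prev ⊥ | push {}
  [5] u=4 | in ⊥ | out [2,2] | ==
  [6] u=5 | in [-4,3] | out [-2,-1] | prev ⊥ | push {3}
  [7] u=6 | in [-4,3] | out [-4,2] | prev ⊥ | push {}
  [8] u=0 | in [-4,0] | out [-4,-2] | prev ⊥ | push {1,2}
  [9] u=3 | in [-2,-1] | out [-1,1] | ==
  [10] u=1 | in [-4,2] | out [-4,3] | ==
  [11] u=2 | in [-4,3] | out [-4,0] | ==

Converged values:
  [0] [-4,-2]
  [1] [-4,3]
  [2] [-4,0]
  [3] [-1,1]
  [4] [2,2]
  [5] [-2,-1]
  [6] [-4,2]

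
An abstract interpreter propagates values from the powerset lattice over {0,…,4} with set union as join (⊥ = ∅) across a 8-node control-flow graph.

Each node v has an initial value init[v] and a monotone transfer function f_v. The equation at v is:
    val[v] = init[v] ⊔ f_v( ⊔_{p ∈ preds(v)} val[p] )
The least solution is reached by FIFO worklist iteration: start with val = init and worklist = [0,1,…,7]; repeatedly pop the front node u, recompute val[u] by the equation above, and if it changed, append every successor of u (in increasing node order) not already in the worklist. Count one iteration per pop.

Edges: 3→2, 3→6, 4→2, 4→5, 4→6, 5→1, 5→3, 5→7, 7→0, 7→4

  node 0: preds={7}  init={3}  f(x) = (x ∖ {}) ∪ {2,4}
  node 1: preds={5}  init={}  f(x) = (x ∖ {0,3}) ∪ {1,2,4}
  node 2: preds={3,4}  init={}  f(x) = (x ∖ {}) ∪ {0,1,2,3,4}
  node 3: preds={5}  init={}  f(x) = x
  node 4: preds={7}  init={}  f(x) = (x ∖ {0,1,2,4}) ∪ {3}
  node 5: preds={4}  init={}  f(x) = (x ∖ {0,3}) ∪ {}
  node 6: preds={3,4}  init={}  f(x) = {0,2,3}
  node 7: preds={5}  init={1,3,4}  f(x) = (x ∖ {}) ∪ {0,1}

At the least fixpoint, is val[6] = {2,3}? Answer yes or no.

no

Worklist (11 pops):
  #1 pop 0: in={1,3,4} → {1,2,3,4} (was {3}); enqueue []
  #2 pop 1: in={} → {1,2,4} (was {}); enqueue []
  #3 pop 2: in={} → {0,1,2,3,4} (was {}); enqueue []
  #4 pop 3: in={} → {} (no change)
  #5 pop 4: in={1,3,4} → {3} (was {}); enqueue [2]
  #6 pop 5: in={3} → {} (no change)
  #7 pop 6: in={3} → {0,2,3} (was {}); enqueue []
  #8 pop 7: in={} → {0,1,3,4} (was {1,3,4}); enqueue [0,4]
  #9 pop 2: in={3} → {0,1,2,3,4} (no change)
  #10 pop 0: in={0,1,3,4} → {0,1,2,3,4} (was {1,2,3,4}); enqueue []
  #11 pop 4: in={0,1,3,4} → {3} (no change)

Fixpoint:
  val[0] = {0,1,2,3,4}
  val[1] = {1,2,4}
  val[2] = {0,1,2,3,4}
  val[3] = {}
  val[4] = {3}
  val[5] = {}
  val[6] = {0,2,3}
  val[7] = {0,1,3,4}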